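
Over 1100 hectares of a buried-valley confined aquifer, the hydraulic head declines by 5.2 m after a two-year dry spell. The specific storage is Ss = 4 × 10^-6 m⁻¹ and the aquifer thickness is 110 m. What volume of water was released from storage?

S = Ss × b = 4 × 10^-6 m⁻¹ × 110 m = 4.4 × 10^-4
A = 1100 hectares = 1.1 × 10^7 m²
ΔV = S × A × Δh = 4.4 × 10^-4 × 1.1 × 10^7 m² × 5.2 m = 25170 m³

ΔV ≈ 25200 m³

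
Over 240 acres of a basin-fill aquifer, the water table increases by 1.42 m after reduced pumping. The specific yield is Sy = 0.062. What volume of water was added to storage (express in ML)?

A = 240 acres = 9.712 × 10^5 m²
ΔV = Sy × A × Δh = 0.062 × 9.712 × 10^5 m² × 1.42 m = 85510 m³
ΔV = 85510 m³ = 85.51 ML

ΔV ≈ 85.5 ML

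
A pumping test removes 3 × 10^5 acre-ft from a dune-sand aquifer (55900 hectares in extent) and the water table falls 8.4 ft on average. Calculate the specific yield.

Sy ≈ 0.26

A = 55900 hectares = 5.59 × 10^8 m²
Δh = 8.4 ft = 2.56 m
ΔV = 3 × 10^5 acre-ft = 3.7 × 10^8 m³
Sy = ΔV / (A × Δh) = 3.7 × 10^8 m³ / (5.59 × 10^8 m² × 2.56 m) = 0.2586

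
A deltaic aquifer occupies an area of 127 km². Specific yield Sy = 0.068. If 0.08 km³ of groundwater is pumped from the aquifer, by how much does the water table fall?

Δh ≈ 9.26 m

A = 127 km² = 1.27 × 10^8 m²
ΔV = 0.08 km³ = 8 × 10^7 m³
Δh = ΔV / (Sy × A) = 8 × 10^7 m³ / (0.068 × 1.27 × 10^8 m²) = 9.264 m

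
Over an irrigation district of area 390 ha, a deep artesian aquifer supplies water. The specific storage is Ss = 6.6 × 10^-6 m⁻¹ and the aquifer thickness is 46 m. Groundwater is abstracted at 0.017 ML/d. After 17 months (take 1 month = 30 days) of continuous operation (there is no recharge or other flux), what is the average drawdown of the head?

Δh ≈ 7.32 m

S = Ss × b = 6.6 × 10^-6 m⁻¹ × 46 m = 3.036 × 10^-4
A = 390 ha = 3.9 × 10^6 m²
Q = 0.017 ML/d = 17 m³/d
t = 17 months = 510 d
ΔV = Q × t = 17 m³/d × 510 d = 8670 m³
Δh = ΔV / (S × A) = 8670 / (3.036 × 10^-4 × 3.9 × 10^6) = 7.322 m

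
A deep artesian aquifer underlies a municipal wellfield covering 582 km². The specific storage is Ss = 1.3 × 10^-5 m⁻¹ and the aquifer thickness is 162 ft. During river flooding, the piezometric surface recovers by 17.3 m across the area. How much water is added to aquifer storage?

b = 162 ft = 49.38 m
S = Ss × b = 1.3 × 10^-5 m⁻¹ × 49.38 m = 6.419 × 10^-4
A = 582 km² = 5.82 × 10^8 m²
ΔV = S × A × Δh = 6.419 × 10^-4 × 5.82 × 10^8 m² × 17.3 m = 6.463 × 10^6 m³

ΔV ≈ 6.46 × 10^6 m³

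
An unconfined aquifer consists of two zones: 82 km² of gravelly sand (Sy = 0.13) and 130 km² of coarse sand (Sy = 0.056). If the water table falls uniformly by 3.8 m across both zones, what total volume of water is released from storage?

A₁ = 82 km² = 8.2 × 10^7 m²; A₂ = 130 km² = 1.3 × 10^8 m²
ΔV₁ = 0.13 × 8.2 × 10^7 × 3.8 = 4.051 × 10^7 m³
ΔV₂ = 0.056 × 1.3 × 10^8 × 3.8 = 2.766 × 10^7 m³
ΔV = ΔV₁ + ΔV₂ = 6.817 × 10^7 m³

ΔV ≈ 6.82 × 10^7 m³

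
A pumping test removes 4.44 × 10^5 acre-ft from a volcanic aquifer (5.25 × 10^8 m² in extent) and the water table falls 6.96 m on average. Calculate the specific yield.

ΔV = 4.44 × 10^5 acre-ft = 5.477 × 10^8 m³
Sy = ΔV / (A × Δh) = 5.477 × 10^8 m³ / (5.25 × 10^8 m² × 6.96 m) = 0.1499

Sy ≈ 0.15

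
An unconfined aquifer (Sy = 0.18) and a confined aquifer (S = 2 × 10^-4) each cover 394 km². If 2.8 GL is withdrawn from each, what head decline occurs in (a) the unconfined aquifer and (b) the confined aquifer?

Δh_u ≈ 0.0395 m; Δh_c ≈ 35.5 m

A = 394 km² = 3.94 × 10^8 m²
ΔV = 2.8 GL = 2.8 × 10^6 m³
Unconfined: Δh_u = ΔV/(Sy·A) = 2.8 × 10^6/(0.18 × 3.94 × 10^8) = 0.03948 m
Confined: Δh_c = ΔV/(S·A) = 2.8 × 10^6/(2 × 10^-4 × 3.94 × 10^8) = 35.53 m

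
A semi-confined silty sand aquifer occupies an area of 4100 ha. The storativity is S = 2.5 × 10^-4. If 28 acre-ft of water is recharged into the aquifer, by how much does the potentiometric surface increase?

A = 4100 ha = 4.1 × 10^7 m²
ΔV = 28 acre-ft = 34540 m³
Δh = ΔV / (S × A) = 34540 m³ / (2.5 × 10^-4 × 4.1 × 10^7 m²) = 3.37 m

Δh ≈ 3.37 m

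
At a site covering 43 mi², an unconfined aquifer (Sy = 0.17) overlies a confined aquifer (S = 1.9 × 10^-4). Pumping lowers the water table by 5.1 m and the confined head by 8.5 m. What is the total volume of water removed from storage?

A = 43 mi² = 1.114 × 10^8 m²
Unconfined: ΔV_u = Sy × A × Δh_u = 0.17 × 1.114 × 10^8 × 5.1 = 9.656 × 10^7 m³
Confined: ΔV_c = S × A × Δh_c = 1.9 × 10^-4 × 1.114 × 10^8 × 8.5 = 1.799 × 10^5 m³
Total ΔV = 9.656 × 10^7 + 1.799 × 10^5 = 9.674 × 10^7 m³

ΔV ≈ 9.67 × 10^7 m³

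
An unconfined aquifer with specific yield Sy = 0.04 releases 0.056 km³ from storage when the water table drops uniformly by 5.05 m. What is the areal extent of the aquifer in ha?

A ≈ 27700 ha

ΔV = 0.056 km³ = 5.6 × 10^7 m³
A = ΔV / (Sy × Δh) = 5.6 × 10^7 / (0.04 × 5.05) = 2.772 × 10^8 m²
A = 2.772 × 10^8 m² = 27720 ha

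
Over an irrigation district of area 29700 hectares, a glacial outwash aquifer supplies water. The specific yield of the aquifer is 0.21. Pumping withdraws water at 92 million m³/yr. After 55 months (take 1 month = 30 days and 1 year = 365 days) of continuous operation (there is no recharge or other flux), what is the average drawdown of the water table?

Δh ≈ 6.67 m

A = 29700 hectares = 2.97 × 10^8 m²
Q = 92 million m³/yr = 2.521 × 10^5 m³/d
t = 55 months = 1650 d
ΔV = Q × t = 2.521 × 10^5 m³/d × 1650 d = 4.159 × 10^8 m³
Δh = ΔV / (Sy × A) = 4.159 × 10^8 / (0.21 × 2.97 × 10^8) = 6.668 m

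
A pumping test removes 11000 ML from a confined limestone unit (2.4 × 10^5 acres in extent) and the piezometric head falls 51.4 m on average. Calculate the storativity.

A = 2.4 × 10^5 acres = 9.712 × 10^8 m²
ΔV = 11000 ML = 1.1 × 10^7 m³
S = ΔV / (A × Δh) = 1.1 × 10^7 m³ / (9.712 × 10^8 m² × 51.4 m) = 2.203 × 10^-4

S ≈ 2.2 × 10^-4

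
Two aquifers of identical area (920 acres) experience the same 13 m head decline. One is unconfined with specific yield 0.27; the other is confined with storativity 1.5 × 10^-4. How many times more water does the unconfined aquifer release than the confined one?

A = 920 acres = 3.723 × 10^6 m²
Unconfined: ΔV_u = Sy × A × Δh = 0.27 × 3.723 × 10^6 × 13 = 1.307 × 10^7 m³
Confined: ΔV_c = S × A × Δh = 1.5 × 10^-4 × 3.723 × 10^6 × 13 = 7260 m³
Ratio = ΔV_u / ΔV_c = Sy / S = 0.27 / 1.5 × 10^-4 = 1800

ΔV_u / ΔV_c ≈ 1800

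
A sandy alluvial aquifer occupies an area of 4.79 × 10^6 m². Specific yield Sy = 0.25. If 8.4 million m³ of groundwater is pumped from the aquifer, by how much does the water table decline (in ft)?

Δh ≈ 23 ft

ΔV = 8.4 million m³ = 8.4 × 10^6 m³
Δh = ΔV / (Sy × A) = 8.4 × 10^6 m³ / (0.25 × 4.79 × 10^6 m²) = 7.015 m
Δh = 7.015 m = 23.01 ft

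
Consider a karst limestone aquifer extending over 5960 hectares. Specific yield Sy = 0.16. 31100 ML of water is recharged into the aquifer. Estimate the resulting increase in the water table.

A = 5960 hectares = 5.96 × 10^7 m²
ΔV = 31100 ML = 3.11 × 10^7 m³
Δh = ΔV / (Sy × A) = 3.11 × 10^7 m³ / (0.16 × 5.96 × 10^7 m²) = 3.261 m

Δh ≈ 3.26 m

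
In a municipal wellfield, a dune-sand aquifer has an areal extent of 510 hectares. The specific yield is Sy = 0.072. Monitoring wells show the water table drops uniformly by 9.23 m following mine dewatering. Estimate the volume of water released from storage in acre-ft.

A = 510 hectares = 5.1 × 10^6 m²
ΔV = Sy × A × Δh = 0.072 × 5.1 × 10^6 m² × 9.23 m = 3.389 × 10^6 m³
ΔV = 3.389 × 10^6 m³ = 2748 acre-ft

ΔV ≈ 2750 acre-ft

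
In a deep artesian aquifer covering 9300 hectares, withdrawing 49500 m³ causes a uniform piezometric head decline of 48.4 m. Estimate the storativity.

S ≈ 1.1 × 10^-5

A = 9300 hectares = 9.3 × 10^7 m²
S = ΔV / (A × Δh) = 49500 m³ / (9.3 × 10^7 m² × 48.4 m) = 1.1 × 10^-5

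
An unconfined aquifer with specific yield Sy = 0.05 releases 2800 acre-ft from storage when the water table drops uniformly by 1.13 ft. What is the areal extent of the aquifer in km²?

Δh = 1.13 ft = 0.3444 m
ΔV = 2800 acre-ft = 3.454 × 10^6 m³
A = ΔV / (Sy × Δh) = 3.454 × 10^6 / (0.05 × 0.3444) = 2.006 × 10^8 m²
A = 2.006 × 10^8 m² = 200.6 km²

A ≈ 201 km²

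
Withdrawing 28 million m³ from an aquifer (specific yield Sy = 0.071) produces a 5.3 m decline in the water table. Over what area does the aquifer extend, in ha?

A ≈ 7440 ha

ΔV = 28 million m³ = 2.8 × 10^7 m³
A = ΔV / (Sy × Δh) = 2.8 × 10^7 / (0.071 × 5.3) = 7.441 × 10^7 m²
A = 7.441 × 10^7 m² = 7441 ha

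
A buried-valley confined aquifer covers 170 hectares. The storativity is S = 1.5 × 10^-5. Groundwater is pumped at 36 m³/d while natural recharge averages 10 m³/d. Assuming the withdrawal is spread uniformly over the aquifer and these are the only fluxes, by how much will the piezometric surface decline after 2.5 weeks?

Δh ≈ 17.8 m

A = 170 hectares = 1.7 × 10^6 m²
Net abstraction = 36 − 10 = 26 m³/d
t = 2.5 weeks = 17.5 d
ΔV = Q × t = 26 m³/d × 17.5 d = 455 m³
Δh = ΔV / (S × A) = 455 / (1.5 × 10^-5 × 1.7 × 10^6) = 17.84 m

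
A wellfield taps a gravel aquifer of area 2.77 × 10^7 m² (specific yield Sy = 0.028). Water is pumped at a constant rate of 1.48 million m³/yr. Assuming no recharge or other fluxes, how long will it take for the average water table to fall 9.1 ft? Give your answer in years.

t ≈ 1.45 years

Δh = 9.1 ft = 2.774 m
ΔV = Sy × A × Δh = 0.028 × 2.77 × 10^7 × 2.774 = 2.151 × 10^6 m³
Q = 1.48 million m³/yr = 4055 m³/d
t = ΔV / Q = 2.151 × 10^6 m³ / 4055 m³/d = 530.5 d
t = 530.5 d ≈ 1.454 years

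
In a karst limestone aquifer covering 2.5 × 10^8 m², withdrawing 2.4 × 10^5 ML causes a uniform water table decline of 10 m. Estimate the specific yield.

ΔV = 2.4 × 10^5 ML = 2.4 × 10^8 m³
Sy = ΔV / (A × Δh) = 2.4 × 10^8 m³ / (2.5 × 10^8 m² × 10 m) = 0.096

Sy ≈ 0.096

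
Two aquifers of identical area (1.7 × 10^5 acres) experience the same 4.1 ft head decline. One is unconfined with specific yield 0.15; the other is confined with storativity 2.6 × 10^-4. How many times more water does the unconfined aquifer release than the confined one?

A = 1.7 × 10^5 acres = 6.88 × 10^8 m²
Δh = 4.1 ft = 1.25 m
Unconfined: ΔV_u = Sy × A × Δh = 0.15 × 6.88 × 10^8 × 1.25 = 1.29 × 10^8 m³
Confined: ΔV_c = S × A × Δh = 2.6 × 10^-4 × 6.88 × 10^8 × 1.25 = 2.235 × 10^5 m³
Ratio = ΔV_u / ΔV_c = Sy / S = 0.15 / 2.6 × 10^-4 = 576.9

ΔV_u / ΔV_c ≈ 577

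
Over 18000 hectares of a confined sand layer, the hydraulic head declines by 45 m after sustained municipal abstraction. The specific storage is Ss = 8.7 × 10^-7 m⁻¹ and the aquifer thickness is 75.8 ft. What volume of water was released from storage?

b = 75.8 ft = 23.1 m
S = Ss × b = 8.7 × 10^-7 m⁻¹ × 23.1 m = 2.01 × 10^-5
A = 18000 hectares = 1.8 × 10^8 m²
ΔV = S × A × Δh = 2.01 × 10^-5 × 1.8 × 10^8 m² × 45 m = 1.628 × 10^5 m³

ΔV ≈ 1.63 × 10^5 m³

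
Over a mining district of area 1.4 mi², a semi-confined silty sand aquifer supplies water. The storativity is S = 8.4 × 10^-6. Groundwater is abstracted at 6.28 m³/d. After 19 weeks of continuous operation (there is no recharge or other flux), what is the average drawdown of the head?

Δh ≈ 27.4 m

A = 1.4 mi² = 3.626 × 10^6 m²
t = 19 weeks = 133 d
ΔV = Q × t = 6.28 m³/d × 133 d = 835.2 m³
Δh = ΔV / (S × A) = 835.2 / (8.4 × 10^-6 × 3.626 × 10^6) = 27.42 m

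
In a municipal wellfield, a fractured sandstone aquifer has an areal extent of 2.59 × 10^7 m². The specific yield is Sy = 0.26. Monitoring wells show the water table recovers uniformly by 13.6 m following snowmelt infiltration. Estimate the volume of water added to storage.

ΔV ≈ 9.16 × 10^7 m³

ΔV = Sy × A × Δh = 0.26 × 2.59 × 10^7 m² × 13.6 m = 9.158 × 10^7 m³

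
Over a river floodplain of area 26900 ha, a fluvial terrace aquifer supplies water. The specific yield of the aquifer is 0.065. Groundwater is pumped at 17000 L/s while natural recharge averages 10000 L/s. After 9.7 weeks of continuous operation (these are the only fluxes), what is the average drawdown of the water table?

A = 26900 ha = 2.69 × 10^8 m²
Net abstraction = 17000 − 10000 = 7000 L/s
Q_net = 7000 L/s = 6.048 × 10^5 m³/d
t = 9.7 weeks = 67.9 d
ΔV = Q × t = 6.048 × 10^5 m³/d × 67.9 d = 4.107 × 10^7 m³
Δh = ΔV / (Sy × A) = 4.107 × 10^7 / (0.065 × 2.69 × 10^8) = 2.349 m

Δh ≈ 2.35 m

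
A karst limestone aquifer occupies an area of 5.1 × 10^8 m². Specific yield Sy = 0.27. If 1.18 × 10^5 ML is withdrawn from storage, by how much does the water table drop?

ΔV = 1.18 × 10^5 ML = 1.18 × 10^8 m³
Δh = ΔV / (Sy × A) = 1.18 × 10^8 m³ / (0.27 × 5.1 × 10^8 m²) = 0.8569 m

Δh ≈ 0.857 m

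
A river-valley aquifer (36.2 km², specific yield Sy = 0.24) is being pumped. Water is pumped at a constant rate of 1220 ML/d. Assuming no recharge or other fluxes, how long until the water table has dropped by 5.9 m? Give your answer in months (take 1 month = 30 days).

A = 36.2 km² = 3.62 × 10^7 m²
ΔV = Sy × A × Δh = 0.24 × 3.62 × 10^7 × 5.9 = 5.126 × 10^7 m³
Q = 1220 ML/d = 1.22 × 10^6 m³/d
t = ΔV / Q = 5.126 × 10^7 m³ / 1.22 × 10^6 m³/d = 42.02 d
t = 42.02 d ≈ 1.401 months

t ≈ 1.4 months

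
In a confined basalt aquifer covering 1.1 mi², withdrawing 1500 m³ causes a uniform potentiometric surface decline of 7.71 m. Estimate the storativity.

A = 1.1 mi² = 2.849 × 10^6 m²
S = ΔV / (A × Δh) = 1500 m³ / (2.849 × 10^6 m² × 7.71 m) = 6.829 × 10^-5

S ≈ 6.8 × 10^-5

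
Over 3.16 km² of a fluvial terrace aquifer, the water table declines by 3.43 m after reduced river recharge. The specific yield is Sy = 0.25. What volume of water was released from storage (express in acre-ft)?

ΔV ≈ 2200 acre-ft

A = 3.16 km² = 3.16 × 10^6 m²
ΔV = Sy × A × Δh = 0.25 × 3.16 × 10^6 m² × 3.43 m = 2.71 × 10^6 m³
ΔV = 2.71 × 10^6 m³ = 2197 acre-ft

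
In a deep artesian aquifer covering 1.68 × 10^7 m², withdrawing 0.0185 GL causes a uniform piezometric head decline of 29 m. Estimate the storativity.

ΔV = 0.0185 GL = 18500 m³
S = ΔV / (A × Δh) = 18500 m³ / (1.68 × 10^7 m² × 29 m) = 3.797 × 10^-5

S ≈ 3.8 × 10^-5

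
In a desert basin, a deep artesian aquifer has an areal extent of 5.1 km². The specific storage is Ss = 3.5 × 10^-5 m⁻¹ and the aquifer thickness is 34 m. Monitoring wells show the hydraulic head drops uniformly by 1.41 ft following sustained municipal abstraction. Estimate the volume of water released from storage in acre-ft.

ΔV ≈ 2.11 acre-ft

S = Ss × b = 3.5 × 10^-5 m⁻¹ × 34 m = 1.19 × 10^-3
A = 5.1 km² = 5.1 × 10^6 m²
Δh = 1.41 ft = 0.4298 m
ΔV = S × A × Δh = 0.00119 × 5.1 × 10^6 m² × 0.4298 m = 2608 m³
ΔV = 2608 m³ = 2.115 acre-ft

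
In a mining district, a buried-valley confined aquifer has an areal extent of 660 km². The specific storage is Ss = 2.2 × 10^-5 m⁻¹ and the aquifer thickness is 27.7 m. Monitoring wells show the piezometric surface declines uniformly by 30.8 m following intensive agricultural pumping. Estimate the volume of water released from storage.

S = Ss × b = 2.2 × 10^-5 m⁻¹ × 27.7 m = 6.094 × 10^-4
A = 660 km² = 6.6 × 10^8 m²
ΔV = S × A × Δh = 6.094 × 10^-4 × 6.6 × 10^8 m² × 30.8 m = 1.239 × 10^7 m³

ΔV ≈ 1.24 × 10^7 m³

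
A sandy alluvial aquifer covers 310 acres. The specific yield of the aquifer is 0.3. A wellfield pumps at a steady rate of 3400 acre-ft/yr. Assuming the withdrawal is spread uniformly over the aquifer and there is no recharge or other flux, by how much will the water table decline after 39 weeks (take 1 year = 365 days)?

A = 310 acres = 1.255 × 10^6 m²
Q = 3400 acre-ft/yr = 11490 m³/d
t = 39 weeks = 273 d
ΔV = Q × t = 11490 m³/d × 273 d = 3.137 × 10^6 m³
Δh = ΔV / (Sy × A) = 3.137 × 10^6 / (0.3 × 1.255 × 10^6) = 8.335 m

Δh ≈ 8.33 m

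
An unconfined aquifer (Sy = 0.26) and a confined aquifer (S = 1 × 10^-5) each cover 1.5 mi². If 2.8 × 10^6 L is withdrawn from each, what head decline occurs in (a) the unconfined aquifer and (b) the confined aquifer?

A = 1.5 mi² = 3.885 × 10^6 m²
ΔV = 2.8 × 10^6 L = 2800 m³
Unconfined: Δh_u = ΔV/(Sy·A) = 2800/(0.26 × 3.885 × 10^6) = 0.002772 m
Confined: Δh_c = ΔV/(S·A) = 2800/(1 × 10^-5 × 3.885 × 10^6) = 72.07 m

Δh_u ≈ 0.00277 m; Δh_c ≈ 72.1 m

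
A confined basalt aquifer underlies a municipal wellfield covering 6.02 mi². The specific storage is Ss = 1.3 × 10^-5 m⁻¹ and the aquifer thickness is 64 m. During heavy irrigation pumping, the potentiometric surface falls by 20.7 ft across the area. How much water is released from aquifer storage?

ΔV ≈ 81800 m³

S = Ss × b = 1.3 × 10^-5 m⁻¹ × 64 m = 8.32 × 10^-4
A = 6.02 mi² = 1.559 × 10^7 m²
Δh = 20.7 ft = 6.309 m
ΔV = S × A × Δh = 8.32 × 10^-4 × 1.559 × 10^7 m² × 6.309 m = 81850 m³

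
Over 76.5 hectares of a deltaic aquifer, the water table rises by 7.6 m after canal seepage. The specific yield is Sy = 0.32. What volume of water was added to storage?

ΔV ≈ 1.86 × 10^6 m³

A = 76.5 hectares = 7.65 × 10^5 m²
ΔV = Sy × A × Δh = 0.32 × 7.65 × 10^5 m² × 7.6 m = 1.86 × 10^6 m³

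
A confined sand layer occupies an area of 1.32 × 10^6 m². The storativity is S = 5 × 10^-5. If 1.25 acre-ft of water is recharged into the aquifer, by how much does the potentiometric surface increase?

ΔV = 1.25 acre-ft = 1542 m³
Δh = ΔV / (S × A) = 1542 m³ / (5 × 10^-5 × 1.32 × 10^6 m²) = 23.36 m

Δh ≈ 23.4 m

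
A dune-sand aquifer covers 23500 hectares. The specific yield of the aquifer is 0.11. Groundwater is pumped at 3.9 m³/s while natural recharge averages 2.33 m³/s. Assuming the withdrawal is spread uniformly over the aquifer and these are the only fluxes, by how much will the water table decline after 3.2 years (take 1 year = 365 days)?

A = 23500 hectares = 2.35 × 10^8 m²
Net abstraction = 3.9 − 2.33 = 1.57 m³/s
Q_net = 1.57 m³/s = 1.356 × 10^5 m³/d
t = 3.2 years = 1168 d
ΔV = Q × t = 1.356 × 10^5 m³/d × 1168 d = 1.584 × 10^8 m³
Δh = ΔV / (Sy × A) = 1.584 × 10^8 / (0.11 × 2.35 × 10^8) = 6.129 m

Δh ≈ 6.13 m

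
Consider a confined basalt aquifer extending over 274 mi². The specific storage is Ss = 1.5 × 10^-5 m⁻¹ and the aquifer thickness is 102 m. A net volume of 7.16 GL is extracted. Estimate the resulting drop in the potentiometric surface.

Δh ≈ 6.59 m

S = Ss × b = 1.5 × 10^-5 m⁻¹ × 102 m = 1.53 × 10^-3
A = 274 mi² = 7.097 × 10^8 m²
ΔV = 7.16 GL = 7.16 × 10^6 m³
Δh = ΔV / (S × A) = 7.16 × 10^6 m³ / (0.00153 × 7.097 × 10^8 m²) = 6.594 m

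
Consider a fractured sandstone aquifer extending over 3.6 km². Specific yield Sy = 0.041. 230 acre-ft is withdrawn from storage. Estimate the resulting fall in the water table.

A = 3.6 km² = 3.6 × 10^6 m²
ΔV = 230 acre-ft = 2.837 × 10^5 m³
Δh = ΔV / (Sy × A) = 2.837 × 10^5 m³ / (0.041 × 3.6 × 10^6 m²) = 1.922 m

Δh ≈ 1.92 m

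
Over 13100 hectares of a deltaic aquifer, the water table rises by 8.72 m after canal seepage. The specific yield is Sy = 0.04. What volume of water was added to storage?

A = 13100 hectares = 1.31 × 10^8 m²
ΔV = Sy × A × Δh = 0.04 × 1.31 × 10^8 m² × 8.72 m = 4.569 × 10^7 m³

ΔV ≈ 4.57 × 10^7 m³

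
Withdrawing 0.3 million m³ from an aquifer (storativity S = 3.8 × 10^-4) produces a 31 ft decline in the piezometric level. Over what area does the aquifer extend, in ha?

Δh = 31 ft = 9.449 m
ΔV = 0.3 million m³ = 3 × 10^5 m³
A = ΔV / (S × Δh) = 3 × 10^5 / (3.8 × 10^-4 × 9.449) = 8.355 × 10^7 m²
A = 8.355 × 10^7 m² = 8355 ha

A ≈ 8360 ha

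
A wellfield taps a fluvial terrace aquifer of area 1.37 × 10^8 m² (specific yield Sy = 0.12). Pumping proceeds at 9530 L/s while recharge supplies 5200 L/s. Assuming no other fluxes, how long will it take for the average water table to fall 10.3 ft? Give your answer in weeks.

Δh = 10.3 ft = 3.139 m
ΔV = Sy × A × Δh = 0.12 × 1.37 × 10^8 × 3.139 = 5.161 × 10^7 m³
Net withdrawal = 9530 − 5200 = 4330 L/s = 3.741 × 10^5 m³/d
t = ΔV / Q = 5.161 × 10^7 m³ / 3.741 × 10^5 m³/d = 138 d
t = 138 d ≈ 19.71 weeks

t ≈ 19.7 weeks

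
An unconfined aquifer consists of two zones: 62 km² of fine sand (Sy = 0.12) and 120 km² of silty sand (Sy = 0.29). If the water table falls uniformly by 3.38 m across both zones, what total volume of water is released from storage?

ΔV ≈ 1.43 × 10^8 m³

A₁ = 62 km² = 6.2 × 10^7 m²; A₂ = 120 km² = 1.2 × 10^8 m²
ΔV₁ = 0.12 × 6.2 × 10^7 × 3.38 = 2.515 × 10^7 m³
ΔV₂ = 0.29 × 1.2 × 10^8 × 3.38 = 1.176 × 10^8 m³
ΔV = ΔV₁ + ΔV₂ = 1.428 × 10^8 m³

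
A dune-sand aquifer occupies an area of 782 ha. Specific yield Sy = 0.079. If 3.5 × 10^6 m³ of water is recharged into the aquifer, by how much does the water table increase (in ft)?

A = 782 ha = 7.82 × 10^6 m²
Δh = ΔV / (Sy × A) = 3.5 × 10^6 m³ / (0.079 × 7.82 × 10^6 m²) = 5.665 m
Δh = 5.665 m = 18.59 ft

Δh ≈ 18.6 ft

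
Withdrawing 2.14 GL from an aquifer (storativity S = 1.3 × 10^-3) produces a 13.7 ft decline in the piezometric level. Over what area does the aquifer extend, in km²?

Δh = 13.7 ft = 4.176 m
ΔV = 2.14 GL = 2.14 × 10^6 m³
A = ΔV / (S × Δh) = 2.14 × 10^6 / (0.0013 × 4.176) = 3.942 × 10^8 m²
A = 3.942 × 10^8 m² = 394.2 km²

A ≈ 394 km²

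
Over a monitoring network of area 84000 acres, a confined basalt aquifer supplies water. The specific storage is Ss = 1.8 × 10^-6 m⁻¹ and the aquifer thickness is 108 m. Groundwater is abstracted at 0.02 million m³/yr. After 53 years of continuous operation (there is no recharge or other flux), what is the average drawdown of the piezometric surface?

S = Ss × b = 1.8 × 10^-6 m⁻¹ × 108 m = 1.944 × 10^-4
A = 84000 acres = 3.399 × 10^8 m²
Q = 0.02 million m³/yr = 54.79 m³/d
t = 53 years = 19340 d
ΔV = Q × t = 54.79 m³/d × 19340 d = 1.06 × 10^6 m³
Δh = ΔV / (S × A) = 1.06 × 10^6 / (1.944 × 10^-4 × 3.399 × 10^8) = 16.04 m

Δh ≈ 16 m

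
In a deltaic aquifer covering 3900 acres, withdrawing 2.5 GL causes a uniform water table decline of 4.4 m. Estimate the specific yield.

A = 3900 acres = 1.578 × 10^7 m²
ΔV = 2.5 GL = 2.5 × 10^6 m³
Sy = ΔV / (A × Δh) = 2.5 × 10^6 m³ / (1.578 × 10^7 m² × 4.4 m) = 0.036

Sy ≈ 0.036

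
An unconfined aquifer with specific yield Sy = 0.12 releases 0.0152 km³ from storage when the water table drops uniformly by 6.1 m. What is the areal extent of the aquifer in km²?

A ≈ 20.8 km²

ΔV = 0.0152 km³ = 1.52 × 10^7 m³
A = ΔV / (Sy × Δh) = 1.52 × 10^7 / (0.12 × 6.1) = 2.077 × 10^7 m²
A = 2.077 × 10^7 m² = 20.77 km²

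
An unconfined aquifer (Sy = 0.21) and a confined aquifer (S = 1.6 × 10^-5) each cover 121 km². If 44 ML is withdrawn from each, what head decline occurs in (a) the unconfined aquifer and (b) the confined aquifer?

A = 121 km² = 1.21 × 10^8 m²
ΔV = 44 ML = 44000 m³
Unconfined: Δh_u = ΔV/(Sy·A) = 44000/(0.21 × 1.21 × 10^8) = 0.001732 m
Confined: Δh_c = ΔV/(S·A) = 44000/(1.6 × 10^-5 × 1.21 × 10^8) = 22.73 m

Δh_u ≈ 0.00173 m; Δh_c ≈ 22.7 m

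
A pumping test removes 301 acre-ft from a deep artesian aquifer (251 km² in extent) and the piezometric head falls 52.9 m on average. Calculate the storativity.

S ≈ 2.8 × 10^-5

A = 251 km² = 2.51 × 10^8 m²
ΔV = 301 acre-ft = 3.713 × 10^5 m³
S = ΔV / (A × Δh) = 3.713 × 10^5 m³ / (2.51 × 10^8 m² × 52.9 m) = 2.796 × 10^-5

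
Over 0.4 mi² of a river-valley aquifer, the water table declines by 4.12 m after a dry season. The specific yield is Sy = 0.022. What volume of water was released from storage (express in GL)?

A = 0.4 mi² = 1.036 × 10^6 m²
ΔV = Sy × A × Δh = 0.022 × 1.036 × 10^6 m² × 4.12 m = 93900 m³
ΔV = 93900 m³ = 0.0939 GL

ΔV ≈ 0.0939 GL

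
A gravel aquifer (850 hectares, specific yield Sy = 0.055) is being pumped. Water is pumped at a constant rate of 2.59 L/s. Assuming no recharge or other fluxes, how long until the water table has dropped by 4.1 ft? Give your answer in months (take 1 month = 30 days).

t ≈ 87 months

A = 850 hectares = 8.5 × 10^6 m²
Δh = 4.1 ft = 1.25 m
ΔV = Sy × A × Δh = 0.055 × 8.5 × 10^6 × 1.25 = 5.842 × 10^5 m³
Q = 2.59 L/s = 223.8 m³/d
t = ΔV / Q = 5.842 × 10^5 m³ / 223.8 m³/d = 2611 d
t = 2611 d ≈ 87.03 months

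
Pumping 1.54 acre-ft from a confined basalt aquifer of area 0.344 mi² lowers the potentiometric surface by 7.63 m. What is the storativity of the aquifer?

S ≈ 2.8 × 10^-4

A = 0.344 mi² = 8.91 × 10^5 m²
ΔV = 1.54 acre-ft = 1900 m³
S = ΔV / (A × Δh) = 1900 m³ / (8.91 × 10^5 m² × 7.63 m) = 2.794 × 10^-4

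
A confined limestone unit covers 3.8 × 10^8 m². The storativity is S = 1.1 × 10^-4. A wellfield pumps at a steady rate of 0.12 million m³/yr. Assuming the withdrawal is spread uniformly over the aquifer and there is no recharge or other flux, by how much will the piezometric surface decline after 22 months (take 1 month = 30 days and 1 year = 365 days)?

Δh ≈ 5.19 m

Q = 0.12 million m³/yr = 328.8 m³/d
t = 22 months = 660 d
ΔV = Q × t = 328.8 m³/d × 660 d = 2.17 × 10^5 m³
Δh = ΔV / (S × A) = 2.17 × 10^5 / (1.1 × 10^-4 × 3.8 × 10^8) = 5.191 m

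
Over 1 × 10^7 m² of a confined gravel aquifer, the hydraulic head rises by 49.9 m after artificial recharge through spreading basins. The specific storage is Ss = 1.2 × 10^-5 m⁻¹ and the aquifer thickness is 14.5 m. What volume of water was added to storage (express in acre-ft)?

S = Ss × b = 1.2 × 10^-5 m⁻¹ × 14.5 m = 1.74 × 10^-4
ΔV = S × A × Δh = 1.74 × 10^-4 × 1 × 10^7 m² × 49.9 m = 86830 m³
ΔV = 86830 m³ = 70.39 acre-ft

ΔV ≈ 70.4 acre-ft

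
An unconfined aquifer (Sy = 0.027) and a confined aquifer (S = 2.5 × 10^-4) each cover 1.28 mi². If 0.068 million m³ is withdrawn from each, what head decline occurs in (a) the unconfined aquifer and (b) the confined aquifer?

A = 1.28 mi² = 3.315 × 10^6 m²
ΔV = 0.068 million m³ = 68000 m³
Unconfined: Δh_u = ΔV/(Sy·A) = 68000/(0.027 × 3.315 × 10^6) = 0.7597 m
Confined: Δh_c = ΔV/(S·A) = 68000/(2.5 × 10^-4 × 3.315 × 10^6) = 82.05 m

Δh_u ≈ 0.76 m; Δh_c ≈ 82 m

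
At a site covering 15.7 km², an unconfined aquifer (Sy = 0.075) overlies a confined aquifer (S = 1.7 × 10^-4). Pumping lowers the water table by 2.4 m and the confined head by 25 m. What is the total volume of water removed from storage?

ΔV ≈ 2.89 × 10^6 m³

A = 15.7 km² = 1.57 × 10^7 m²
Unconfined: ΔV_u = Sy × A × Δh_u = 0.075 × 1.57 × 10^7 × 2.4 = 2.826 × 10^6 m³
Confined: ΔV_c = S × A × Δh_c = 1.7 × 10^-4 × 1.57 × 10^7 × 25 = 66720 m³
Total ΔV = 2.826 × 10^6 + 66720 = 2.893 × 10^6 m³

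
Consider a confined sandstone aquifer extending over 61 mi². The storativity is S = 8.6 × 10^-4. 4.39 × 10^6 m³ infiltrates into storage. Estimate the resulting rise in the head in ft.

Δh ≈ 106 ft

A = 61 mi² = 1.58 × 10^8 m²
Δh = ΔV / (S × A) = 4.39 × 10^6 m³ / (8.6 × 10^-4 × 1.58 × 10^8 m²) = 32.31 m
Δh = 32.31 m = 106 ft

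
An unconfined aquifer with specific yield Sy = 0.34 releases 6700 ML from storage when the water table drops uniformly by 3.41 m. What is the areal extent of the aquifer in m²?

ΔV = 6700 ML = 6.7 × 10^6 m³
A = ΔV / (Sy × Δh) = 6.7 × 10^6 / (0.34 × 3.41) = 5.779 × 10^6 m²

A ≈ 5.78 × 10^6 m²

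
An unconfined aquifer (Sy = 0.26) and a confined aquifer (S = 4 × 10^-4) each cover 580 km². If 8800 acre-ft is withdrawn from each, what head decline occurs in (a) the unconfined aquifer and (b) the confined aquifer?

Δh_u ≈ 0.072 m; Δh_c ≈ 46.8 m

A = 580 km² = 5.8 × 10^8 m²
ΔV = 8800 acre-ft = 1.085 × 10^7 m³
Unconfined: Δh_u = ΔV/(Sy·A) = 1.085 × 10^7/(0.26 × 5.8 × 10^8) = 0.07198 m
Confined: Δh_c = ΔV/(S·A) = 1.085 × 10^7/(4 × 10^-4 × 5.8 × 10^8) = 46.79 m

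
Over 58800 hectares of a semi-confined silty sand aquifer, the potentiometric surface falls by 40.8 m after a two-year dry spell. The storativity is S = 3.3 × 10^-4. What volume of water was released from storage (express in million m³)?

A = 58800 hectares = 5.88 × 10^8 m²
ΔV = S × A × Δh = 3.3 × 10^-4 × 5.88 × 10^8 m² × 40.8 m = 7.917 × 10^6 m³
ΔV = 7.917 × 10^6 m³ = 7.917 million m³

ΔV ≈ 7.92 million m³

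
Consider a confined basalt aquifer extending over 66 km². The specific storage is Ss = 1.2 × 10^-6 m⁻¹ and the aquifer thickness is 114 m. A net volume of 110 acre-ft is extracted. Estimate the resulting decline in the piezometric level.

Δh ≈ 15 m

S = Ss × b = 1.2 × 10^-6 m⁻¹ × 114 m = 1.368 × 10^-4
A = 66 km² = 6.6 × 10^7 m²
ΔV = 110 acre-ft = 1.357 × 10^5 m³
Δh = ΔV / (S × A) = 1.357 × 10^5 m³ / (1.368 × 10^-4 × 6.6 × 10^7 m²) = 15.03 m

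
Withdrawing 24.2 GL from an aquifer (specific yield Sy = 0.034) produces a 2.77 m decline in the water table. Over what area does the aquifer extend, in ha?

ΔV = 24.2 GL = 2.42 × 10^7 m³
A = ΔV / (Sy × Δh) = 2.42 × 10^7 / (0.034 × 2.77) = 2.57 × 10^8 m²
A = 2.57 × 10^8 m² = 25700 ha

A ≈ 25700 ha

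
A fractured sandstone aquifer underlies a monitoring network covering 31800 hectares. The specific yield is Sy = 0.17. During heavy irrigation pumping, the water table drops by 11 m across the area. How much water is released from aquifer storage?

ΔV ≈ 5.95 × 10^8 m³

A = 31800 hectares = 3.18 × 10^8 m²
ΔV = Sy × A × Δh = 0.17 × 3.18 × 10^8 m² × 11 m = 5.947 × 10^8 m³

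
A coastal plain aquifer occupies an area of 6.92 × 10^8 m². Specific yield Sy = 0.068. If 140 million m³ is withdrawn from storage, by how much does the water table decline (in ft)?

Δh ≈ 9.76 ft

ΔV = 140 million m³ = 1.4 × 10^8 m³
Δh = ΔV / (Sy × A) = 1.4 × 10^8 m³ / (0.068 × 6.92 × 10^8 m²) = 2.975 m
Δh = 2.975 m = 9.761 ft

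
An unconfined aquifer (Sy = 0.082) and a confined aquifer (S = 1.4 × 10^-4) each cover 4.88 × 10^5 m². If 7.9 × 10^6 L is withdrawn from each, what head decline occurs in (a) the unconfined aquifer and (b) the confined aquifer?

Δh_u ≈ 0.197 m; Δh_c ≈ 116 m

ΔV = 7.9 × 10^6 L = 7900 m³
Unconfined: Δh_u = ΔV/(Sy·A) = 7900/(0.082 × 4.88 × 10^5) = 0.1974 m
Confined: Δh_c = ΔV/(S·A) = 7900/(1.4 × 10^-4 × 4.88 × 10^5) = 115.6 m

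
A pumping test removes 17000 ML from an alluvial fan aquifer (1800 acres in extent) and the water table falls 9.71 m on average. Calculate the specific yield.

A = 1800 acres = 7.284 × 10^6 m²
ΔV = 17000 ML = 1.7 × 10^7 m³
Sy = ΔV / (A × Δh) = 1.7 × 10^7 m³ / (7.284 × 10^6 m² × 9.71 m) = 0.2403

Sy ≈ 0.24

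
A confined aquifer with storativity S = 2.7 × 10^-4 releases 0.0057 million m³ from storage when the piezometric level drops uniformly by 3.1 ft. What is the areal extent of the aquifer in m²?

A ≈ 2.23 × 10^7 m²

Δh = 3.1 ft = 0.9449 m
ΔV = 0.0057 million m³ = 5700 m³
A = ΔV / (S × Δh) = 5700 / (2.7 × 10^-4 × 0.9449) = 2.234 × 10^7 m²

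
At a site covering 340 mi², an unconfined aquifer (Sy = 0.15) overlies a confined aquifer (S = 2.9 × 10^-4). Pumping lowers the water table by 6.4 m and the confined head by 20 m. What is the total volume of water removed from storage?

A = 340 mi² = 8.806 × 10^8 m²
Unconfined: ΔV_u = Sy × A × Δh_u = 0.15 × 8.806 × 10^8 × 6.4 = 8.454 × 10^8 m³
Confined: ΔV_c = S × A × Δh_c = 2.9 × 10^-4 × 8.806 × 10^8 × 20 = 5.107 × 10^6 m³
Total ΔV = 8.454 × 10^8 + 5.107 × 10^6 = 8.505 × 10^8 m³

ΔV ≈ 8.5 × 10^8 m³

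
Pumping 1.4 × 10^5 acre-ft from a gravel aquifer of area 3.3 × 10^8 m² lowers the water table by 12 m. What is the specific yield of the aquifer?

Sy ≈ 0.044

ΔV = 1.4 × 10^5 acre-ft = 1.727 × 10^8 m³
Sy = ΔV / (A × Δh) = 1.727 × 10^8 m³ / (3.3 × 10^8 m² × 12 m) = 0.04361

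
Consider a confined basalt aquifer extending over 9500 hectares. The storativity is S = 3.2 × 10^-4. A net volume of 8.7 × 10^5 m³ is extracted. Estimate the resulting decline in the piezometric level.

A = 9500 hectares = 9.5 × 10^7 m²
Δh = ΔV / (S × A) = 8.7 × 10^5 m³ / (3.2 × 10^-4 × 9.5 × 10^7 m²) = 28.62 m

Δh ≈ 28.6 m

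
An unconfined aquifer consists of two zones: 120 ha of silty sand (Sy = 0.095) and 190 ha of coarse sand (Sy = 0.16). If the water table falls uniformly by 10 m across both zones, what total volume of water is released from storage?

ΔV ≈ 4.18 × 10^6 m³

A₁ = 120 ha = 1.2 × 10^6 m²; A₂ = 190 ha = 1.9 × 10^6 m²
ΔV₁ = 0.095 × 1.2 × 10^6 × 10 = 1.14 × 10^6 m³
ΔV₂ = 0.16 × 1.9 × 10^6 × 10 = 3.04 × 10^6 m³
ΔV = ΔV₁ + ΔV₂ = 4.18 × 10^6 m³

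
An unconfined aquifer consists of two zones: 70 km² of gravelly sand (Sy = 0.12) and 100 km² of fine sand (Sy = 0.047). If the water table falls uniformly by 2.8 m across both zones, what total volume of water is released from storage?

A₁ = 70 km² = 7 × 10^7 m²; A₂ = 100 km² = 1 × 10^8 m²
ΔV₁ = 0.12 × 7 × 10^7 × 2.8 = 2.352 × 10^7 m³
ΔV₂ = 0.047 × 1 × 10^8 × 2.8 = 1.316 × 10^7 m³
ΔV = ΔV₁ + ΔV₂ = 3.668 × 10^7 m³

ΔV ≈ 3.67 × 10^7 m³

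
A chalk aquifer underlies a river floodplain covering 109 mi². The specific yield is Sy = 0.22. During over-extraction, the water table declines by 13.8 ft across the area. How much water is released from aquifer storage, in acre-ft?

A = 109 mi² = 2.823 × 10^8 m²
Δh = 13.8 ft = 4.206 m
ΔV = Sy × A × Δh = 0.22 × 2.823 × 10^8 m² × 4.206 m = 2.612 × 10^8 m³
ΔV = 2.612 × 10^8 m³ = 2.118 × 10^5 acre-ft

ΔV ≈ 2.12 × 10^5 acre-ft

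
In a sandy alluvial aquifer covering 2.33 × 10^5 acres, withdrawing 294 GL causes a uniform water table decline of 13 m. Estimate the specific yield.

A = 2.33 × 10^5 acres = 9.429 × 10^8 m²
ΔV = 294 GL = 2.94 × 10^8 m³
Sy = ΔV / (A × Δh) = 2.94 × 10^8 m³ / (9.429 × 10^8 m² × 13 m) = 0.02398

Sy ≈ 0.024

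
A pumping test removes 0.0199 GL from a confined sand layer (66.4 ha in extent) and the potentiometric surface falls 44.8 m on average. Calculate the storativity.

S ≈ 6.7 × 10^-4

A = 66.4 ha = 6.64 × 10^5 m²
ΔV = 0.0199 GL = 19900 m³
S = ΔV / (A × Δh) = 19900 m³ / (6.64 × 10^5 m² × 44.8 m) = 6.69 × 10^-4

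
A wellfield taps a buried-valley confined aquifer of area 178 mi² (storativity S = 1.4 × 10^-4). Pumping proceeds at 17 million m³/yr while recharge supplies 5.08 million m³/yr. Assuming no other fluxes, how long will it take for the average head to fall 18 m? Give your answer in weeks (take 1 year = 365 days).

A = 178 mi² = 4.61 × 10^8 m²
ΔV = S × A × Δh = 1.4 × 10^-4 × 4.61 × 10^8 × 18 = 1.162 × 10^6 m³
Net withdrawal = 17 − 5.08 = 11.92 million m³/yr = 32660 m³/d
t = ΔV / Q = 1.162 × 10^6 m³ / 32660 m³/d = 35.57 d
t = 35.57 d ≈ 5.082 weeks

t ≈ 5.08 weeks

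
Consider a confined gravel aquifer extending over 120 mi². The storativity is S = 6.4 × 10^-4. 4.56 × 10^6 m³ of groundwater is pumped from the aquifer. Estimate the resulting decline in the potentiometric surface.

Δh ≈ 22.9 m

A = 120 mi² = 3.108 × 10^8 m²
Δh = ΔV / (S × A) = 4.56 × 10^6 m³ / (6.4 × 10^-4 × 3.108 × 10^8 m²) = 22.92 m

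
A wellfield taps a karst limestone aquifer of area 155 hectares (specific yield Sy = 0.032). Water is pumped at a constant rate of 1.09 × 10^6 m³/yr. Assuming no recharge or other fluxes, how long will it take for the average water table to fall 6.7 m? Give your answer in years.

t ≈ 0.305 years

A = 155 hectares = 1.55 × 10^6 m²
ΔV = Sy × A × Δh = 0.032 × 1.55 × 10^6 × 6.7 = 3.323 × 10^5 m³
Q = 1.09 × 10^6 m³/yr = 2986 m³/d
t = ΔV / Q = 3.323 × 10^5 m³ / 2986 m³/d = 111.3 d
t = 111.3 d ≈ 0.3049 years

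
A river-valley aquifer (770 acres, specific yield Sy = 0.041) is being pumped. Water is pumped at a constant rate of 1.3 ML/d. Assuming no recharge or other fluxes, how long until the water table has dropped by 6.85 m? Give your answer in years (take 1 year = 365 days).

t ≈ 1.84 years

A = 770 acres = 3.116 × 10^6 m²
ΔV = Sy × A × Δh = 0.041 × 3.116 × 10^6 × 6.85 = 8.752 × 10^5 m³
Q = 1.3 ML/d = 1300 m³/d
t = ΔV / Q = 8.752 × 10^5 m³ / 1300 m³/d = 673.2 d
t = 673.2 d ≈ 1.844 years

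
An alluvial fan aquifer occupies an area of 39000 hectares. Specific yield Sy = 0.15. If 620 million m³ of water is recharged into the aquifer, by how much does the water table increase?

Δh ≈ 10.6 m

A = 39000 hectares = 3.9 × 10^8 m²
ΔV = 620 million m³ = 6.2 × 10^8 m³
Δh = ΔV / (Sy × A) = 6.2 × 10^8 m³ / (0.15 × 3.9 × 10^8 m²) = 10.6 m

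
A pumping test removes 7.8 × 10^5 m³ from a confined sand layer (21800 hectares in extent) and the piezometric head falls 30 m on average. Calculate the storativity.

S ≈ 1.2 × 10^-4

A = 21800 hectares = 2.18 × 10^8 m²
S = ΔV / (A × Δh) = 7.8 × 10^5 m³ / (2.18 × 10^8 m² × 30 m) = 1.193 × 10^-4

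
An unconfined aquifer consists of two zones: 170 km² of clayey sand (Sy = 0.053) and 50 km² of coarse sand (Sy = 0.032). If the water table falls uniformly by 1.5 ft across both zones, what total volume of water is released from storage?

ΔV ≈ 4.85 × 10^6 m³

A₁ = 170 km² = 1.7 × 10^8 m²; A₂ = 50 km² = 5 × 10^7 m²
Δh = 1.5 ft = 0.4572 m
ΔV₁ = 0.053 × 1.7 × 10^8 × 0.4572 = 4.119 × 10^6 m³
ΔV₂ = 0.032 × 5 × 10^7 × 0.4572 = 7.315 × 10^5 m³
ΔV = ΔV₁ + ΔV₂ = 4.851 × 10^6 m³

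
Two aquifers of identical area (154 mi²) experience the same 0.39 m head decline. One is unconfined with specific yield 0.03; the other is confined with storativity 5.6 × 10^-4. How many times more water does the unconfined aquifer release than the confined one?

A = 154 mi² = 3.989 × 10^8 m²
Unconfined: ΔV_u = Sy × A × Δh = 0.03 × 3.989 × 10^8 × 0.39 = 4.667 × 10^6 m³
Confined: ΔV_c = S × A × Δh = 5.6 × 10^-4 × 3.989 × 10^8 × 0.39 = 87110 m³
Ratio = ΔV_u / ΔV_c = Sy / S = 0.03 / 5.6 × 10^-4 = 53.57

ΔV_u / ΔV_c ≈ 53.6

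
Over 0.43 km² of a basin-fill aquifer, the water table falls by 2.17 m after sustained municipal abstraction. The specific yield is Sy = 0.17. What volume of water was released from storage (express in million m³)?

A = 0.43 km² = 4.3 × 10^5 m²
ΔV = Sy × A × Δh = 0.17 × 4.3 × 10^5 m² × 2.17 m = 1.586 × 10^5 m³
ΔV = 1.586 × 10^5 m³ = 0.1586 million m³

ΔV ≈ 0.159 million m³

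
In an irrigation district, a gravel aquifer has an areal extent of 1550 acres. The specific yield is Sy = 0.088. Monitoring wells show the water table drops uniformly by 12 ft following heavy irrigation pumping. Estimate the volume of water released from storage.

A = 1550 acres = 6.273 × 10^6 m²
Δh = 12 ft = 3.658 m
ΔV = Sy × A × Δh = 0.088 × 6.273 × 10^6 m² × 3.658 m = 2.019 × 10^6 m³

ΔV ≈ 2.02 × 10^6 m³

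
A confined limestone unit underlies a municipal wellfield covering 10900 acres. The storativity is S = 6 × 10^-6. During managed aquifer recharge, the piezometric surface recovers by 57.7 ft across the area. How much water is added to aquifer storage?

ΔV ≈ 4650 m³

A = 10900 acres = 4.411 × 10^7 m²
Δh = 57.7 ft = 17.59 m
ΔV = S × A × Δh = 6 × 10^-6 × 4.411 × 10^7 m² × 17.59 m = 4655 m³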